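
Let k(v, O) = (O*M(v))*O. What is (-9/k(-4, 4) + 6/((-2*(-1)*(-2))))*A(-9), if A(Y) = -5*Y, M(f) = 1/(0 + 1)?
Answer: -1485/16 ≈ -92.813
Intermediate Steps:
M(f) = 1 (M(f) = 1/1 = 1)
k(v, O) = O**2 (k(v, O) = (O*1)*O = O*O = O**2)
(-9/k(-4, 4) + 6/((-2*(-1)*(-2))))*A(-9) = (-9/(4**2) + 6/((-2*(-1)*(-2))))*(-5*(-9)) = (-9/16 + 6/((2*(-2))))*45 = (-9*1/16 + 6/(-4))*45 = (-9/16 + 6*(-1/4))*45 = (-9/16 - 3/2)*45 = -33/16*45 = -1485/16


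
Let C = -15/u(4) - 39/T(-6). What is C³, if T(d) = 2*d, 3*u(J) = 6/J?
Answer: -1225043/64 ≈ -19141.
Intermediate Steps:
u(J) = 2/J (u(J) = (6/J)/3 = 2/J)
C = -107/4 (C = -15/(2/4) - 39/(2*(-6)) = -15/(2*(¼)) - 39/(-12) = -15/½ - 39*(-1/12) = -15*2 + 13/4 = -30 + 13/4 = -107/4 ≈ -26.750)
C³ = (-107/4)³ = -1225043/64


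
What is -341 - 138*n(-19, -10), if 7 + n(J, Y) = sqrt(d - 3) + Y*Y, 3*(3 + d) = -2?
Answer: -13175 - 92*I*sqrt(15) ≈ -13175.0 - 356.31*I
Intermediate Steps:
d = -11/3 (d = -3 + (1/3)*(-2) = -3 - 2/3 = -11/3 ≈ -3.6667)
n(J, Y) = -7 + Y**2 + 2*I*sqrt(15)/3 (n(J, Y) = -7 + (sqrt(-11/3 - 3) + Y*Y) = -7 + (sqrt(-20/3) + Y**2) = -7 + (2*I*sqrt(15)/3 + Y**2) = -7 + (Y**2 + 2*I*sqrt(15)/3) = -7 + Y**2 + 2*I*sqrt(15)/3)
-341 - 138*n(-19, -10) = -341 - 138*(-7 + (-10)**2 + 2*I*sqrt(15)/3) = -341 - 138*(-7 + 100 + 2*I*sqrt(15)/3) = -341 - 138*(93 + 2*I*sqrt(15)/3) = -341 + (-12834 - 92*I*sqrt(15)) = -13175 - 92*I*sqrt(15)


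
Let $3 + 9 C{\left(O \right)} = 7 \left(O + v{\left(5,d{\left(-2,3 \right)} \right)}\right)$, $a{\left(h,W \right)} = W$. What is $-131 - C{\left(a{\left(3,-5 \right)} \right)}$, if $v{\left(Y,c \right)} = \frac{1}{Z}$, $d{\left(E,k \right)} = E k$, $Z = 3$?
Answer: $- \frac{3430}{27} \approx -127.04$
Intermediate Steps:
$v{\left(Y,c \right)} = \frac{1}{3}$
$C{\left(O \right)} = - \frac{2}{27} + \frac{7 O}{9}$ ($C{\left(O \right)} = - \frac{1}{3} + \frac{7 \left(O + \frac{1}{3}\right)}{9} = - \frac{1}{3} + \frac{7 \left(\frac{1}{3} + O\right)}{9} = - \frac{1}{3} + \frac{\frac{7}{3} + 7 O}{9} = - \frac{1}{3} + \left(\frac{7}{27} + \frac{7 O}{9}\right) = - \frac{2}{27} + \frac{7 O}{9}$)
$-131 - C{\left(a{\left(3,-5 \right)} \right)} = -131 - \left(- \frac{2}{27} + \frac{7}{9} \left(-5\right)\right) = -131 - \left(- \frac{2}{27} - \frac{35}{9}\right) = -131 - - \frac{107}{27} = -131 + \frac{107}{27} = - \frac{3430}{27}$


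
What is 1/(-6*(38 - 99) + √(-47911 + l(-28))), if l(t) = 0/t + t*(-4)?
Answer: -I/(-366*I + 3*√5311) ≈ 0.0020137 - 0.0012029*I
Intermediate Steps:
l(t) = -4*t (l(t) = 0 - 4*t = -4*t)
1/(-6*(38 - 99) + √(-47911 + l(-28))) = 1/(-6*(38 - 99) + √(-47911 - 4*(-28))) = 1/(-6*(-61) + √(-47911 + 112)) = 1/(-1*(-366) + √(-47799)) = 1/(366 + 3*I*√5311)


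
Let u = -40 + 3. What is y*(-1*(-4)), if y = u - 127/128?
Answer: -4863/32 ≈ -151.97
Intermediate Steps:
u = -37
y = -4863/128 (y = -37 - 127/128 = -4863/128 ≈ -37.992)
y*(-1*(-4)) = -(-4863)*(-4)/128 = -4863/128*4 = -4863/32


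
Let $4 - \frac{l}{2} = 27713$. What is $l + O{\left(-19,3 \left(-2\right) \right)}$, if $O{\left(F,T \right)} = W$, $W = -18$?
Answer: $-55436$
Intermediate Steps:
$l = -55418$ ($l = 8 - 55426 = -55418$)
$O{\left(F,T \right)} = -18$
$l + O{\left(-19,3 \left(-2\right) \right)} = -55418 - 18 = -55436$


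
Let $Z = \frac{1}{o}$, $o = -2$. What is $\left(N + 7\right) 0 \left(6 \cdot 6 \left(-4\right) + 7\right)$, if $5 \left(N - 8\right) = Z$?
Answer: $0$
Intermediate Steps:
$Z = - \frac{1}{2}$ ($Z = \frac{1}{-2} = - \frac{1}{2} \approx -0.5$)
$N = \frac{79}{10}$ ($N = 8 + \frac{1}{5} \left(- \frac{1}{2}\right) = 8 - \frac{1}{10} = \frac{79}{10} \approx 7.9$)
$\left(N + 7\right) 0 \left(6 \cdot 6 \left(-4\right) + 7\right) = \left(\frac{79}{10} + 7\right) 0 \left(6 \cdot 6 \left(-4\right) + 7\right) = \frac{149}{10} \cdot 0 \left(36 \left(-4\right) + 7\right) = 0 \left(-144 + 7\right) = 0 \left(-137\right) = 0$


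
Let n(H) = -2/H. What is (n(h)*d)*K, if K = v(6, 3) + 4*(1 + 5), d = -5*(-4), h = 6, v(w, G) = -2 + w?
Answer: -560/3 ≈ -186.67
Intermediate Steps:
d = 20
K = 28 (K = (-2 + 6) + 4*(1 + 5) = 4 + 4*6 = 4 + 24 = 28)
(n(h)*d)*K = (-2/6*20)*28 = (-2*⅙*20)*28 = -⅓*20*28 = -20/3*28 = -560/3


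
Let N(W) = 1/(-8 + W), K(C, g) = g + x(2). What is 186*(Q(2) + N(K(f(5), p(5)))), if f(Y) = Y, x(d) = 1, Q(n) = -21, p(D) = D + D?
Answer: -3844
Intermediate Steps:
p(D) = 2*D
K(C, g) = 1 + g (K(C, g) = g + 1 = 1 + g)
186*(Q(2) + N(K(f(5), p(5)))) = 186*(-21 + 1/(-8 + (1 + 2*5))) = 186*(-21 + 1/(-8 + (1 + 10))) = 186*(-21 + 1/(-8 + 11)) = 186*(-21 + 1/3) = 186*(-62/3) = -3844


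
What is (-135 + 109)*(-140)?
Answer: 3640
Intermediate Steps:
(-135 + 109)*(-140) = -26*(-140) = 3640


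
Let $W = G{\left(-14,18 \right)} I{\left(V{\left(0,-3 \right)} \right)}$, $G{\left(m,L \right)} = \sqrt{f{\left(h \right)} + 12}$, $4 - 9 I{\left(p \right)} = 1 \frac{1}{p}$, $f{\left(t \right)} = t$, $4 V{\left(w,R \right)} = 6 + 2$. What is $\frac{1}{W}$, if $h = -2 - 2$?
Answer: $\frac{9 \sqrt{2}}{14} \approx 0.90914$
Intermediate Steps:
$h = -4$
$V{\left(w,R \right)} = 2$ ($V{\left(w,R \right)} = \frac{6 + 2}{4} = \frac{1}{4} \cdot 8 = 2$)
$I{\left(p \right)} = \frac{4}{9} - \frac{1}{9 p}$ ($I{\left(p \right)} = \frac{4}{9} - \frac{1 \frac{1}{p}}{9} = \frac{4}{9} - \frac{1}{9 p}$)
$G{\left(m,L \right)} = 2 \sqrt{2}$ ($G{\left(m,L \right)} = \sqrt{-4 + 12} = \sqrt{8} = 2 \sqrt{2}$)
$W = \frac{7 \sqrt{2}}{9}$ ($W = 2 \sqrt{2} \frac{-1 + 4 \cdot 2}{9 \cdot 2} = 2 \sqrt{2} \cdot \frac{1}{9} \cdot \frac{1}{2} \left(-1 + 8\right) = 2 \sqrt{2} \cdot \frac{1}{9} \cdot \frac{1}{2} \cdot 7 = 2 \sqrt{2} \cdot \frac{7}{18} = \frac{7 \sqrt{2}}{9} \approx 1.0999$)
$\frac{1}{W} = \frac{1}{\frac{7}{9} \sqrt{2}} = \frac{9 \sqrt{2}}{14}$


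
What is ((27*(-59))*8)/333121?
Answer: -12744/333121 ≈ -0.038256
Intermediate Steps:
((27*(-59))*8)/333121 = -1593*8*(1/333121) = -12744*1/333121 = -12744/333121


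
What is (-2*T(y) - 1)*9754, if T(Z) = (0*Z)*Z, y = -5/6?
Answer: -9754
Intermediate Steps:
y = -5/6 (y = -5*1/6 = -5/6 ≈ -0.83333)
T(Z) = 0 (T(Z) = 0*Z = 0)
(-2*T(y) - 1)*9754 = (-2*0 - 1)*9754 = (0 - 1)*9754 = -1*9754 = -9754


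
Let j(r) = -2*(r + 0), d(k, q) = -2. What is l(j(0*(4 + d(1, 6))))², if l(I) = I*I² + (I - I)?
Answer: 0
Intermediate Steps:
j(r) = -2*r
l(I) = I³ (l(I) = I³ + 0 = I³)
l(j(0*(4 + d(1, 6))))² = ((-0*(4 - 2))³)² = ((-0*2)³)² = ((-2*0)³)² = (0³)² = 0² = 0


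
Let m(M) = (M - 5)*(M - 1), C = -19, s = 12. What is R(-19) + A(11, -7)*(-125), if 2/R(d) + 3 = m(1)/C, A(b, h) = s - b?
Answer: -377/3 ≈ -125.67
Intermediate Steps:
A(b, h) = 12 - b
m(M) = (-1 + M)*(-5 + M) (m(M) = (-5 + M)*(-1 + M) = (-1 + M)*(-5 + M))
R(d) = -2/3 (R(d) = 2/(-3 + (5 + 1**2 - 6*1)/(-19)) = 2/(-3 + (5 + 1 - 6)*(-1/19)) = 2/(-3 + 0*(-1/19)) = 2/(-3 + 0) = 2/(-3) = 2*(-1/3) = -2/3)
R(-19) + A(11, -7)*(-125) = -2/3 + (12 - 1*11)*(-125) = -2/3 + (12 - 11)*(-125) = -2/3 + 1*(-125) = -2/3 - 125 = -377/3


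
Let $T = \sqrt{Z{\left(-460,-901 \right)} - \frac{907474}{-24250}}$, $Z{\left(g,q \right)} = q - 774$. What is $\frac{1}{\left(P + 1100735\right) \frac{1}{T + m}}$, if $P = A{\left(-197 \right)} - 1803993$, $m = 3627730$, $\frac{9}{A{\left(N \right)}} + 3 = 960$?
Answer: $- \frac{1157245870}{224339299} - \frac{957 i \sqrt{1069998270}}{544022800075} \approx -5.1585 - 5.7542 \cdot 10^{-5} i$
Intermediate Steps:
$A{\left(N \right)} = \frac{3}{319}$ ($A{\left(N \right)} = \frac{9}{-3 + 960} = \frac{9}{957} = 9 \cdot \frac{1}{957} = \frac{3}{319}$)
$Z{\left(g,q \right)} = -774 + q$
$P = - \frac{575473764}{319}$ ($P = \frac{3}{319} - 1803993 = - \frac{575473764}{319} \approx -1.804 \cdot 10^{6}$)
$T = \frac{3 i \sqrt{1069998270}}{2425}$ ($T = \sqrt{\left(-774 - 901\right) - \frac{907474}{-24250}} = \sqrt{-1675 - - \frac{453737}{12125}} = \sqrt{-1675 + \frac{453737}{12125}} = \sqrt{- \frac{19855638}{12125}} = \frac{3 i \sqrt{1069998270}}{2425} \approx 40.467 i$)
$\frac{1}{\left(P + 1100735\right) \frac{1}{T + m}} = \frac{1}{\left(- \frac{575473764}{319} + 1100735\right) \frac{1}{\frac{3 i \sqrt{1069998270}}{2425} + 3627730}} = \frac{1}{\left(- \frac{224339299}{319}\right) \frac{1}{3627730 + \frac{3 i \sqrt{1069998270}}{2425}}} = - \frac{1157245870}{224339299} - \frac{957 i \sqrt{1069998270}}{544022800075}$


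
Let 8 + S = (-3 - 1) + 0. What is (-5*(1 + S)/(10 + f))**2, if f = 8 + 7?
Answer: 121/25 ≈ 4.8400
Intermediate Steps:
f = 15
S = -12 (S = -8 + ((-3 - 1) + 0) = -8 + (-4 + 0) = -8 - 4 = -12)
(-5*(1 + S)/(10 + f))**2 = (-5*(1 - 12)/(10 + 15))**2 = (-(-55)/25)**2 = (-5*(-11/25))**2 = (11/5)**2 = 121/25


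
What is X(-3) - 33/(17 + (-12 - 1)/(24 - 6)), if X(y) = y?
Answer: -1473/293 ≈ -5.0273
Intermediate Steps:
X(-3) - 33/(17 + (-12 - 1)/(24 - 6)) = -3 - 33/(17 + (-12 - 1)/(24 - 6)) = -3 - 33/(17 - 13/18) = -3 - 33/(293/18) = -3 + (18/293)*(-33) = -3 - 594/293 = -1473/293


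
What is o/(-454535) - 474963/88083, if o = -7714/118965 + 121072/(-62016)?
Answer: -526705586908456007/97678864234449300 ≈ -5.3922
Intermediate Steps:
o = -14763613/7319180 (o = -7714*1/118965 + 121072*(-1/62016) = -1102/16995 - 7567/3876 = -14763613/7319180 ≈ -2.0171)
o/(-454535) - 474963/88083 = -14763613/7319180/(-454535) - 474963/88083 = -14763613/7319180*(-1/454535) - 474963*1/88083 = 14763613/3326823481300 - 158321/29361 = -526705586908456007/97678864234449300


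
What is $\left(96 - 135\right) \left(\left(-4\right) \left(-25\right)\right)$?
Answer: $-3900$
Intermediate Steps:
$\left(96 - 135\right) \left(\left(-4\right) \left(-25\right)\right) = \left(-39\right) 100 = -3900$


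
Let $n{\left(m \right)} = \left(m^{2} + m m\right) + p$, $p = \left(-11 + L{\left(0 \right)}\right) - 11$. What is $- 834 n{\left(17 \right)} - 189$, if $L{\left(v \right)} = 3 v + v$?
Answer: $-463893$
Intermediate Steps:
$L{\left(v \right)} = 4 v$
$p = -22$ ($p = \left(-11 + 4 \cdot 0\right) - 11 = \left(-11 + 0\right) - 11 = -11 - 11 = -22$)
$n{\left(m \right)} = -22 + 2 m^{2}$ ($n{\left(m \right)} = \left(m^{2} + m m\right) - 22 = \left(m^{2} + m^{2}\right) - 22 = 2 m^{2} - 22 = -22 + 2 m^{2}$)
$- 834 n{\left(17 \right)} - 189 = - 834 \left(-22 + 2 \cdot 17^{2}\right) - 189 = - 834 \left(-22 + 2 \cdot 289\right) - 189 = - 834 \left(-22 + 578\right) - 189 = \left(-834\right) 556 - 189 = -463704 - 189 = -463893$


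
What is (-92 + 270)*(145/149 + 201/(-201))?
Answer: -712/149 ≈ -4.7785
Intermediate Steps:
(-92 + 270)*(145/149 + 201/(-201)) = 178*(145*(1/149) + 201*(-1/201)) = 178*(145/149 - 1) = 178*(-4/149) = -712/149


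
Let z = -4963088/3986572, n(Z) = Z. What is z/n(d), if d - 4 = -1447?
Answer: 95444/110627373 ≈ 0.00086275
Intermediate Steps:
d = -1443 (d = 4 - 1447 = -1443)
z = -1240772/996643 (z = -4963088*1/3986572 = -1240772/996643 ≈ -1.2450)
z/n(d) = -1240772/996643/(-1443) = -1240772/996643*(-1/1443) = 95444/110627373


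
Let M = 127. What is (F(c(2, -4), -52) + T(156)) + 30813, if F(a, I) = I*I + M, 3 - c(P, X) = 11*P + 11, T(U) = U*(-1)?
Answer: 33488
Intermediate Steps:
T(U) = -U
c(P, X) = -8 - 11*P (c(P, X) = 3 - (11*P + 11) = 3 - (11 + 11*P) = 3 + (-11 - 11*P) = -8 - 11*P)
F(a, I) = 127 + I² (F(a, I) = I*I + 127 = I² + 127 = 127 + I²)
(F(c(2, -4), -52) + T(156)) + 30813 = ((127 + (-52)²) - 1*156) + 30813 = ((127 + 2704) - 156) + 30813 = (2831 - 156) + 30813 = 2675 + 30813 = 33488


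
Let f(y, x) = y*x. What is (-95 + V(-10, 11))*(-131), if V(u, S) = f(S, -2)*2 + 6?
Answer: 17423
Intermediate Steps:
f(y, x) = x*y
V(u, S) = 6 - 4*S (V(u, S) = -2*S*2 + 6 = -4*S + 6 = 6 - 4*S)
(-95 + V(-10, 11))*(-131) = (-95 + (6 - 4*11))*(-131) = (-95 + (6 - 44))*(-131) = (-95 - 38)*(-131) = -133*(-131) = 17423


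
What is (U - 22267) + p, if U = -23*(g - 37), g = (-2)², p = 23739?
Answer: 2231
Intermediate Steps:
g = 4
U = 759 (U = -23*(4 - 37) = -23*(-33) = 759)
(U - 22267) + p = (759 - 22267) + 23739 = -21508 + 23739 = 2231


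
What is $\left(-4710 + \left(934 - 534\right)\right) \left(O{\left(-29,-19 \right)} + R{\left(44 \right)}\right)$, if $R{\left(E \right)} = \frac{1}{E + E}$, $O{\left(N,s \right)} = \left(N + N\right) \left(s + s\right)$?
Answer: $- \frac{417968715}{44} \approx -9.4993 \cdot 10^{6}$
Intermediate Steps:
$O{\left(N,s \right)} = 4 N s$ ($O{\left(N,s \right)} = 2 N 2 s = 4 N s$)
$R{\left(E \right)} = \frac{1}{2 E}$
$\left(-4710 + \left(934 - 534\right)\right) \left(O{\left(-29,-19 \right)} + R{\left(44 \right)}\right) = \left(-4710 + \left(934 - 534\right)\right) \left(4 \left(-29\right) \left(-19\right) + \frac{1}{2 \cdot 44}\right) = \left(-4710 + 400\right) \left(2204 + \frac{1}{2} \cdot \frac{1}{44}\right) = - 4310 \left(2204 + \frac{1}{88}\right) = \left(-4310\right) \frac{193953}{88} = - \frac{417968715}{44}$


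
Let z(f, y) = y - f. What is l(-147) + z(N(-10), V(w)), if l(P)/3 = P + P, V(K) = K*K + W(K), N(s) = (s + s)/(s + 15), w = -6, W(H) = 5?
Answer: -837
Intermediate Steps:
N(s) = 2*s/(15 + s) (N(s) = (2*s)/(15 + s) = 2*s/(15 + s))
V(K) = 5 + K**2 (V(K) = K*K + 5 = K**2 + 5 = 5 + K**2)
l(P) = 6*P (l(P) = 3*(P + P) = 3*(2*P) = 6*P)
l(-147) + z(N(-10), V(w)) = 6*(-147) + ((5 + (-6)**2) - 2*(-10)/(15 - 10)) = -882 + ((5 + 36) - 2*(-10)/5) = -882 + (41 - 2*(-10)/5) = -882 + (41 - 1*(-4)) = -882 + (41 + 4) = -882 + 45 = -837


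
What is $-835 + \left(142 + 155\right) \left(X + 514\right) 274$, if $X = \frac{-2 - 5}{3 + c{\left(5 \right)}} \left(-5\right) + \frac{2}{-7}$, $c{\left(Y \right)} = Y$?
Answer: $\frac{1180486577}{28} \approx 4.216 \cdot 10^{7}$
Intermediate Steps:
$X = \frac{229}{56}$ ($X = \frac{-2 - 5}{3 + 5} \left(-5\right) + \frac{2}{-7} = - \frac{7}{8} \left(-5\right) + 2 \left(- \frac{1}{7}\right) = \left(-7\right) \frac{1}{8} \left(-5\right) - \frac{2}{7} = \left(- \frac{7}{8}\right) \left(-5\right) - \frac{2}{7} = \frac{35}{8} - \frac{2}{7} = \frac{229}{56} \approx 4.0893$)
$-835 + \left(142 + 155\right) \left(X + 514\right) 274 = -835 + \left(142 + 155\right) \left(\frac{229}{56} + 514\right) 274 = -835 + 297 \cdot \frac{29013}{56} \cdot 274 = -835 + \frac{8616861}{56} \cdot 274 = -835 + \frac{1180509957}{28} = \frac{1180486577}{28}$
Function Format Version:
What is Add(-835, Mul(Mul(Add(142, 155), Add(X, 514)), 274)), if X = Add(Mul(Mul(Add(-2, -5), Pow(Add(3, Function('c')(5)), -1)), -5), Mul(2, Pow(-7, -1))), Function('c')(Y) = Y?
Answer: Rational(1180486577, 28) ≈ 4.2160e+7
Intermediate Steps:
X = Rational(229, 56) (X = Add(Mul(Mul(Add(-2, -5), Pow(Add(3, 5), -1)), -5), Mul(2, Pow(-7, -1))) = Add(Mul(Mul(-7, Pow(8, -1)), -5), Mul(2, Rational(-1, 7))) = Add(Mul(Mul(-7, Rational(1, 8)), -5), Rational(-2, 7)) = Add(Mul(Rational(-7, 8), -5), Rational(-2, 7)) = Add(Rational(35, 8), Rational(-2, 7)) = Rational(229, 56) ≈ 4.0893)
Add(-835, Mul(Mul(Add(142, 155), Add(X, 514)), 274)) = Add(-835, Mul(Mul(Add(142, 155), Add(Rational(229, 56), 514)), 274)) = Add(-835, Mul(Mul(297, Rational(29013, 56)), 274)) = Add(-835, Mul(Rational(8616861, 56), 274)) = Add(-835, Rational(1180509957, 28)) = Rational(1180486577, 28)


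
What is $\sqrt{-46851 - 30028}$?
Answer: $i \sqrt{76879} \approx 277.27 i$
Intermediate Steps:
$\sqrt{-46851 - 30028} = \sqrt{-76879} = i \sqrt{76879}$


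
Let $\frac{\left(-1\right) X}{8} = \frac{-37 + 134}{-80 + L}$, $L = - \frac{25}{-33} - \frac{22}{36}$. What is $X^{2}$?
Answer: $\frac{2509056}{26569} \approx 94.435$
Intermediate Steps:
$L = \frac{29}{198}$ ($L = \left(-25\right) \left(- \frac{1}{33}\right) - \frac{11}{18} = \frac{25}{33} - \frac{11}{18} = \frac{29}{198} \approx 0.14646$)
$X = \frac{1584}{163}$ ($X = - 8 \frac{-37 + 134}{-80 + \frac{29}{198}} = - 8 \frac{97}{- \frac{15811}{198}} = - 8 \cdot 97 \left(- \frac{198}{15811}\right) = \left(-8\right) \left(- \frac{198}{163}\right) = \frac{1584}{163} \approx 9.7178$)
$X^{2} = \left(\frac{1584}{163}\right)^{2} = \frac{2509056}{26569}$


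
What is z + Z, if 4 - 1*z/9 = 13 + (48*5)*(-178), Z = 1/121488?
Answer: 46699865713/121488 ≈ 3.8440e+5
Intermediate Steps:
Z = 1/121488 ≈ 8.2313e-6
z = 384399 (z = 36 - 9*(13 + (48*5)*(-178)) = 36 - 9*(13 + 240*(-178)) = 36 - 9*(13 - 42720) = 36 - 9*(-42707) = 36 + 384363 = 384399)
z + Z = 384399 + 1/121488 = 46699865713/121488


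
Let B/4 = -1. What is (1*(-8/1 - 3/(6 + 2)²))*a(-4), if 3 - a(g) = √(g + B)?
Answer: -1545/64 + 515*I*√2/32 ≈ -24.141 + 22.76*I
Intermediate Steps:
B = -4 (B = 4*(-1) = -4)
a(g) = 3 - √(-4 + g) (a(g) = 3 - √(g - 4) = 3 - √(-4 + g))
(1*(-8/1 - 3/(6 + 2)²))*a(-4) = (1*(-8/1 - 3/(6 + 2)²))*(3 - √(-4 - 4)) = (1*(-8*1 - 3/(8²)))*(3 - √(-8)) = (1*(-8 - 3/64))*(3 - 2*I*√2) = (1*(-515/64))*(3 - 2*I*√2) = -515*(3 - 2*I*√2)/64 = -1545/64 + 515*I*√2/32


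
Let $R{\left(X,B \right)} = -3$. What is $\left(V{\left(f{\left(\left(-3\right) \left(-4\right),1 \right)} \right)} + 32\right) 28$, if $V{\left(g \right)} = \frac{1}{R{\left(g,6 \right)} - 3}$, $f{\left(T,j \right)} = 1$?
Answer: $\frac{2674}{3} \approx 891.33$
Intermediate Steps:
$V{\left(g \right)} = - \frac{1}{6}$ ($V{\left(g \right)} = \frac{1}{-3 - 3} = \frac{1}{-6} = - \frac{1}{6}$)
$\left(V{\left(f{\left(\left(-3\right) \left(-4\right),1 \right)} \right)} + 32\right) 28 = \left(- \frac{1}{6} + 32\right) 28 = \frac{191}{6} \cdot 28 = \frac{2674}{3}$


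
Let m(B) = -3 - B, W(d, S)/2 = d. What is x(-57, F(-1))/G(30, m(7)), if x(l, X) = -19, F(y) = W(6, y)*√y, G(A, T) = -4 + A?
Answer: -19/26 ≈ -0.73077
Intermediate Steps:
W(d, S) = 2*d
F(y) = 12*√y (F(y) = (2*6)*√y = 12*√y)
x(-57, F(-1))/G(30, m(7)) = -19/(-4 + 30) = -19/26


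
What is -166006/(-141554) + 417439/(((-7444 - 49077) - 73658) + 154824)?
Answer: 31590689038/1744299165 ≈ 18.111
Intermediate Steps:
-166006/(-141554) + 417439/(((-7444 - 49077) - 73658) + 154824) = -166006*(-1/141554) + 417439/((-56521 - 73658) + 154824) = 83003/70777 + 417439/(-130179 + 154824) = 83003/70777 + 417439/24645 = 31590689038/1744299165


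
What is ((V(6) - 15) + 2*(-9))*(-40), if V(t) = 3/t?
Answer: 1300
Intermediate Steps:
((V(6) - 15) + 2*(-9))*(-40) = ((3/6 - 15) + 2*(-9))*(-40) = ((3*(⅙) - 15) - 18)*(-40) = ((½ - 15) - 18)*(-40) = (-29/2 - 18)*(-40) = -65/2*(-40) = 1300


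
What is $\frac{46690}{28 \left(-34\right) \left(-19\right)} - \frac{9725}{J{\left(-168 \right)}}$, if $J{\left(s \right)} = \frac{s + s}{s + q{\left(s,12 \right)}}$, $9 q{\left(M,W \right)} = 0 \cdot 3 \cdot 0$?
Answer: $- \frac{6279015}{1292} \approx -4859.9$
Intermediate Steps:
$q{\left(M,W \right)} = 0$ ($q{\left(M,W \right)} = \frac{0 \cdot 3 \cdot 0}{9} = \frac{0 \cdot 0}{9} = \frac{1}{9} \cdot 0 = 0$)
$J{\left(s \right)} = 2$ ($J{\left(s \right)} = \frac{s + s}{s + 0} = \frac{2 s}{s} = 2$)
$\frac{46690}{28 \left(-34\right) \left(-19\right)} - \frac{9725}{J{\left(-168 \right)}} = \frac{46690}{28 \left(-34\right) \left(-19\right)} - \frac{9725}{2} = \frac{46690}{\left(-952\right) \left(-19\right)} - \frac{9725}{2} = \frac{46690}{18088} - \frac{9725}{2} = 46690 \cdot \frac{1}{18088} - \frac{9725}{2} = \frac{3335}{1292} - \frac{9725}{2} = - \frac{6279015}{1292}$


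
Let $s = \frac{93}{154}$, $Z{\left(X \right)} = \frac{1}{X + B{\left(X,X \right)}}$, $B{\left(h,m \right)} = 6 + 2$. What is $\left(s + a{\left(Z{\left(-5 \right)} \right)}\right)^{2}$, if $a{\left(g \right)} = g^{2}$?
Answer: $\frac{982081}{1920996} \approx 0.51124$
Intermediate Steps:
$B{\left(h,m \right)} = 8$
$Z{\left(X \right)} = \frac{1}{8 + X}$ ($Z{\left(X \right)} = \frac{1}{X + 8} = \frac{1}{8 + X}$)
$s = \frac{93}{154}$ ($s = 93 \cdot \frac{1}{154} = \frac{93}{154} \approx 0.6039$)
$\left(s + a{\left(Z{\left(-5 \right)} \right)}\right)^{2} = \left(\frac{93}{154} + \left(\frac{1}{8 - 5}\right)^{2}\right)^{2} = \left(\frac{93}{154} + \left(\frac{1}{3}\right)^{2}\right)^{2} = \left(\frac{93}{154} + \frac{1}{9}\right)^{2} = \left(\frac{991}{1386}\right)^{2} = \frac{982081}{1920996}$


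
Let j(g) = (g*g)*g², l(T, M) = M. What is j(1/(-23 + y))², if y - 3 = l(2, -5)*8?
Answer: 1/167961600000000 ≈ 5.9537e-15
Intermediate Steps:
y = -37 (y = 3 - 5*8 = 3 - 40 = -37)
j(g) = g⁴ (j(g) = g²*g² = g⁴)
j(1/(-23 + y))² = ((1/(-23 - 37))⁴)² = ((1/(-60))⁴)² = ((-1/60)⁴)² = (1/12960000)² = 1/167961600000000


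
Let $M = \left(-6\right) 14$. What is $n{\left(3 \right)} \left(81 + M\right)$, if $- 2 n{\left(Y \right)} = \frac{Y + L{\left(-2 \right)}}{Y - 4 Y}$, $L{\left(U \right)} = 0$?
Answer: $- \frac{1}{2} \approx -0.5$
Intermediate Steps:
$M = -84$
$n{\left(Y \right)} = \frac{1}{6}$ ($n{\left(Y \right)} = - \frac{\left(Y + 0\right) \frac{1}{Y - 4 Y}}{2} = - \frac{Y \frac{1}{\left(-3\right) Y}}{2} = - \frac{Y \left(- \frac{1}{3 Y}\right)}{2} = \left(- \frac{1}{2}\right) \left(- \frac{1}{3}\right) = \frac{1}{6}$)
$n{\left(3 \right)} \left(81 + M\right) = \frac{81 - 84}{6} = \frac{1}{6} \left(-3\right) = - \frac{1}{2}$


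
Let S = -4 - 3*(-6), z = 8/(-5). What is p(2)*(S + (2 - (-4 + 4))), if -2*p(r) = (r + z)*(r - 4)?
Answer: 32/5 ≈ 6.4000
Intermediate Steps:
z = -8/5 (z = 8*(-⅕) = -8/5 ≈ -1.6000)
p(r) = -(-4 + r)*(-8/5 + r)/2 (p(r) = -(r - 8/5)*(r - 4)/2 = -(-8/5 + r)*(-4 + r)/2 = -(-4 + r)*(-8/5 + r)/2)
S = 14 (S = -4 + 18 = 14)
p(2)*(S + (2 - (-4 + 4))) = (-16/5 - ½*2² + (14/5)*2)*(14 + (2 - (-4 + 4))) = (-16/5 - ½*4 + 28/5)*(14 + (2 - 1*0)) = (-16/5 - 2 + 28/5)*(14 + (2 + 0)) = 2*(14 + 2)/5 = (⅖)*16 = 32/5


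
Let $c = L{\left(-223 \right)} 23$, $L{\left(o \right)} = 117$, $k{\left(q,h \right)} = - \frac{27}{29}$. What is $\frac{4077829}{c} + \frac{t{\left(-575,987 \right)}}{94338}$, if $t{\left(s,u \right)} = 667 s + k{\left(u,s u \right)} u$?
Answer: $\frac{618118395218}{409002399} \approx 1511.3$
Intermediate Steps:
$k{\left(q,h \right)} = - \frac{27}{29}$ ($k{\left(q,h \right)} = \left(-27\right) \frac{1}{29} = - \frac{27}{29}$)
$c = 2691$ ($c = 117 \cdot 23 = 2691$)
$t{\left(s,u \right)} = 667 s - \frac{27 u}{29}$
$\frac{4077829}{c} + \frac{t{\left(-575,987 \right)}}{94338} = \frac{4077829}{2691} + \frac{667 \left(-575\right) - \frac{26649}{29}}{94338} = 4077829 \cdot \frac{1}{2691} + \left(-383525 - \frac{26649}{29}\right) \frac{1}{94338} = \frac{4077829}{2691} - \frac{5574437}{1367901} = \frac{618118395218}{409002399}$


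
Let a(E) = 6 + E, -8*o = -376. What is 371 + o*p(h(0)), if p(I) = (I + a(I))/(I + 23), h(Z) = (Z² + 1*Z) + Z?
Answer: 8815/23 ≈ 383.26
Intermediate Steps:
o = 47 (o = -⅛*(-376) = 47)
h(Z) = Z² + 2*Z (h(Z) = (Z² + Z) + Z = (Z + Z²) + Z = Z² + 2*Z)
p(I) = (6 + 2*I)/(23 + I) (p(I) = (I + (6 + I))/(I + 23) = (6 + 2*I)/(23 + I))
371 + o*p(h(0)) = 371 + 47*(2*(3 + 0*(2 + 0))/(23 + 0*(2 + 0))) = 371 + 47*(2*(3 + 0*2)/(23 + 0*2)) = 371 + 47*(2*(3 + 0)/(23 + 0)) = 371 + 47*(2*3/23) = 371 + 47*(2*(1/23)*3) = 371 + 47*(6/23) = 371 + 282/23 = 8815/23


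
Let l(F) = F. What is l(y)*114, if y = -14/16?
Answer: -399/4 ≈ -99.750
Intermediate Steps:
y = -7/8 (y = -14*1/16 = -7/8 ≈ -0.87500)
l(y)*114 = -7/8*114 = -399/4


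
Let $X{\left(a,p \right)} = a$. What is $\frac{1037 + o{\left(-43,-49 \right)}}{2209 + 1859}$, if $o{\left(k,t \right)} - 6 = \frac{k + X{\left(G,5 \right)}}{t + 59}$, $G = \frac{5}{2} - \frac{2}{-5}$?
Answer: $\frac{34633}{135600} \approx 0.25541$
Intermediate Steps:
$G = \frac{29}{10}$ ($G = 5 \cdot \frac{1}{2} - - \frac{2}{5} = \frac{5}{2} + \frac{2}{5} = \frac{29}{10} \approx 2.9$)
$o{\left(k,t \right)} = 6 + \frac{\frac{29}{10} + k}{59 + t}$ ($o{\left(k,t \right)} = 6 + \frac{k + \frac{29}{10}}{t + 59} = 6 + \frac{\frac{29}{10} + k}{59 + t}$)
$\frac{1037 + o{\left(-43,-49 \right)}}{2209 + 1859} = \frac{1037 + \frac{\frac{3569}{10} - 43 + 6 \left(-49\right)}{59 - 49}}{2209 + 1859} = \frac{1037 + \frac{\frac{3569}{10} - 43 - 294}{10}}{4068} = \left(1037 + \frac{1}{10} \cdot \frac{199}{10}\right) \frac{1}{4068} = \left(1037 + \frac{199}{100}\right) \frac{1}{4068} = \frac{103899}{100} \cdot \frac{1}{4068} = \frac{34633}{135600}$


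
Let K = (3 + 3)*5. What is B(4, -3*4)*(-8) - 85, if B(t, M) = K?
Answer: -325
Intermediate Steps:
K = 30 (K = 6*5 = 30)
B(t, M) = 30
B(4, -3*4)*(-8) - 85 = 30*(-8) - 85 = -240 - 85 = -325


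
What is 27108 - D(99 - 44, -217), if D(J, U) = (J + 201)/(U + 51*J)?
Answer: 17538812/647 ≈ 27108.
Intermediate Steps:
D(J, U) = (201 + J)/(U + 51*J)
27108 - D(99 - 44, -217) = 27108 - (201 + (99 - 44))/(-217 + 51*(99 - 44)) = 27108 - (201 + 55)/(-217 + 51*55) = 27108 - 256/(-217 + 2805) = 27108 - 256/2588 = 27108 - 1*64/647 = 27108 - 64/647 = 17538812/647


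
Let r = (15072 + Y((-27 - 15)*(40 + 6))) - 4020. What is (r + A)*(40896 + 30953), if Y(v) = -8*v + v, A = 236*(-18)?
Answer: 1460546472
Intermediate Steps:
A = -4248
Y(v) = -7*v
r = 24576 (r = (15072 - 7*(-27 - 15)*(40 + 6)) - 4020 = (15072 - (-294)*46) - 4020 = (15072 - 7*(-1932)) - 4020 = (15072 + 13524) - 4020 = 28596 - 4020 = 24576)
(r + A)*(40896 + 30953) = (24576 - 4248)*(40896 + 30953) = 20328*71849 = 1460546472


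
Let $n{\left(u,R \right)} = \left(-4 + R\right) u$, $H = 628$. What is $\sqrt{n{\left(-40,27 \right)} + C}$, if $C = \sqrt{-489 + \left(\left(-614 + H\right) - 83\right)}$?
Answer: $\sqrt{-920 + 3 i \sqrt{62}} \approx 0.3894 + 30.334 i$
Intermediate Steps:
$n{\left(u,R \right)} = u \left(-4 + R\right)$
$C = 3 i \sqrt{62}$ ($C = \sqrt{-489 + \left(\left(-614 + 628\right) - 83\right)} = \sqrt{-489 + \left(14 - 83\right)} = \sqrt{-489 - 69} = \sqrt{-558} = 3 i \sqrt{62} \approx 23.622 i$)
$\sqrt{n{\left(-40,27 \right)} + C} = \sqrt{- 40 \left(-4 + 27\right) + 3 i \sqrt{62}} = \sqrt{\left(-40\right) 23 + 3 i \sqrt{62}} = \sqrt{-920 + 3 i \sqrt{62}}$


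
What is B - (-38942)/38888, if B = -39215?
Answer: -762476989/19444 ≈ -39214.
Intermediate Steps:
B - (-38942)/38888 = -39215 - (-38942)/38888 = -39215 - 1*(-19471/19444) = -39215 + 19471/19444 = -762476989/19444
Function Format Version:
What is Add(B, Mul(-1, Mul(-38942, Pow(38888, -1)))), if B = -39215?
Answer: Rational(-762476989, 19444) ≈ -39214.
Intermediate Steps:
Add(B, Mul(-1, Mul(-38942, Pow(38888, -1)))) = Add(-39215, Mul(-1, Mul(-38942, Pow(38888, -1)))) = Add(-39215, Mul(-1, Mul(-38942, Rational(1, 38888)))) = Add(-39215, Mul(-1, Rational(-19471, 19444))) = Add(-39215, Rational(19471, 19444)) = Rational(-762476989, 19444)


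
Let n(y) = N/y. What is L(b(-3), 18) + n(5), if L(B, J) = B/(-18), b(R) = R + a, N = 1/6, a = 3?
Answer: 1/30 ≈ 0.033333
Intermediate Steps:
N = 1/6 ≈ 0.16667
n(y) = 1/(6*y)
b(R) = 3 + R (b(R) = R + 3 = 3 + R)
L(B, J) = -B/18 (L(B, J) = B*(-1/18) = -B/18)
L(b(-3), 18) + n(5) = -(3 - 3)/18 + (1/6)/5 = -1/18*0 + (1/6)*(1/5) = 0 + 1/30 = 1/30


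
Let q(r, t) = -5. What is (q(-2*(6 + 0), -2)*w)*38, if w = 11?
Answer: -2090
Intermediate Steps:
(q(-2*(6 + 0), -2)*w)*38 = -5*11*38 = -55*38 = -2090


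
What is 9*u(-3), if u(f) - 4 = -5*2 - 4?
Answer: -90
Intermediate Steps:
u(f) = -10 (u(f) = 4 + (-5*2 - 4) = 4 + (-10 - 4) = 4 - 14 = -10)
9*u(-3) = 9*(-10) = -90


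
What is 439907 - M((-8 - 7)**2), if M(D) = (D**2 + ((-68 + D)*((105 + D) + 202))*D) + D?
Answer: -18403843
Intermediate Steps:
M(D) = D + D**2 + D*(-68 + D)*(307 + D) (M(D) = (D**2 + ((-68 + D)*(307 + D))*D) + D = (D**2 + D*(-68 + D)*(307 + D)) + D = D + D**2 + D*(-68 + D)*(307 + D))
439907 - M((-8 - 7)**2) = 439907 - (-8 - 7)**2*(-20875 + ((-8 - 7)**2)**2 + 240*(-8 - 7)**2) = 439907 - (-15)**2*(-20875 + ((-15)**2)**2 + 240*(-15)**2) = 439907 - 225*(-20875 + 225**2 + 240*225) = 439907 - 225*(-20875 + 50625 + 54000) = 439907 - 225*83750 = 439907 - 1*18843750 = 439907 - 18843750 = -18403843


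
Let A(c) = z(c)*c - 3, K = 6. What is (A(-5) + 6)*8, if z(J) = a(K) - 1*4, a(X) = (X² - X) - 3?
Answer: -896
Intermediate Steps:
a(X) = -3 + X² - X
z(J) = 23 (z(J) = (-3 + 6² - 1*6) - 1*4 = (-3 + 36 - 6) - 4 = 27 - 4 = 23)
A(c) = -3 + 23*c (A(c) = 23*c - 3 = -3 + 23*c)
(A(-5) + 6)*8 = ((-3 + 23*(-5)) + 6)*8 = ((-3 - 115) + 6)*8 = (-118 + 6)*8 = -112*8 = -896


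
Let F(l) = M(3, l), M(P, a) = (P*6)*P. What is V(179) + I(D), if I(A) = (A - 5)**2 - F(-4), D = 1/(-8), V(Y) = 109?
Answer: 5201/64 ≈ 81.266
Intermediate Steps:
M(P, a) = 6*P**2 (M(P, a) = (6*P)*P = 6*P**2)
F(l) = 54 (F(l) = 6*3**2 = 6*9 = 54)
D = -1/8 ≈ -0.12500
I(A) = -54 + (-5 + A)**2 (I(A) = (A - 5)**2 - 1*54 = (-5 + A)**2 - 54 = -54 + (-5 + A)**2)
V(179) + I(D) = 109 + (-54 + (-5 - 1/8)**2) = 109 + (-54 + (-41/8)**2) = 109 + (-54 + 1681/64) = 109 - 1775/64 = 5201/64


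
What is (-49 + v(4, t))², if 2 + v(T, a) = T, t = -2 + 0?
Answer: 2209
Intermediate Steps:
t = -2
v(T, a) = -2 + T
(-49 + v(4, t))² = (-49 + (-2 + 4))² = (-49 + 2)² = (-47)² = 2209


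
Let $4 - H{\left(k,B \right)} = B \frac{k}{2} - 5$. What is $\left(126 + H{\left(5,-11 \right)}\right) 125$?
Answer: $\frac{40625}{2} \approx 20313.0$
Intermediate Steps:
$H{\left(k,B \right)} = 9 - \frac{B k}{2}$ ($H{\left(k,B \right)} = 4 - \left(B \frac{k}{2} - 5\right) = 4 - \left(\frac{B k}{2} - 5\right) = 4 - \left(-5 + \frac{B k}{2}\right) = 9 - \frac{B k}{2}$)
$\left(126 + H{\left(5,-11 \right)}\right) 125 = \left(126 - \left(-9 - \frac{55}{2}\right)\right) 125 = \left(126 + \left(9 + \frac{55}{2}\right)\right) 125 = \left(126 + \frac{73}{2}\right) 125 = \frac{325}{2} \cdot 125 = \frac{40625}{2}$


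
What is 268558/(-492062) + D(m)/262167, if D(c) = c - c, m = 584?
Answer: -134279/246031 ≈ -0.54578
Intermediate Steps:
D(c) = 0
268558/(-492062) + D(m)/262167 = 268558/(-492062) + 0/262167 = 268558*(-1/492062) + 0*(1/262167) = -134279/246031 + 0 = -134279/246031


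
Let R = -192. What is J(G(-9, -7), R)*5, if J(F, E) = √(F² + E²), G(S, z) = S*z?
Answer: 15*√4537 ≈ 1010.4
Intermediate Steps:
J(F, E) = √(E² + F²)
J(G(-9, -7), R)*5 = √((-192)² + (-9*(-7))²)*5 = √(36864 + 63²)*5 = √(36864 + 3969)*5 = √40833*5 = (3*√4537)*5 = 15*√4537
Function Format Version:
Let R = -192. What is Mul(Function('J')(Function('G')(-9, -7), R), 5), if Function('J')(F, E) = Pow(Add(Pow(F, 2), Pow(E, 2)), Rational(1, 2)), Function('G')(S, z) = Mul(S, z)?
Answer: Mul(15, Pow(4537, Rational(1, 2))) ≈ 1010.4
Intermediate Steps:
Function('J')(F, E) = Pow(Add(Pow(E, 2), Pow(F, 2)), Rational(1, 2))
Mul(Function('J')(Function('G')(-9, -7), R), 5) = Mul(Pow(Add(Pow(-192, 2), Pow(Mul(-9, -7), 2)), Rational(1, 2)), 5) = Mul(Pow(Add(36864, Pow(63, 2)), Rational(1, 2)), 5) = Mul(Pow(Add(36864, 3969), Rational(1, 2)), 5) = Mul(Pow(40833, Rational(1, 2)), 5) = Mul(Mul(3, Pow(4537, Rational(1, 2))), 5) = Mul(15, Pow(4537, Rational(1, 2)))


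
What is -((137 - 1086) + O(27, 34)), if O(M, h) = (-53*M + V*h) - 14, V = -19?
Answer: 3040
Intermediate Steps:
O(M, h) = -14 - 53*M - 19*h (O(M, h) = (-53*M - 19*h) - 14 = -14 - 53*M - 19*h)
-((137 - 1086) + O(27, 34)) = -((137 - 1086) + (-14 - 53*27 - 19*34)) = -(-949 + (-14 - 1431 - 646)) = -(-949 - 2091) = -1*(-3040) = 3040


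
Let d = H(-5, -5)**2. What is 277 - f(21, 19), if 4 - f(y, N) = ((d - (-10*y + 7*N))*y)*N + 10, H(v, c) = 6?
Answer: 45370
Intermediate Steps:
d = 36 (d = 6**2 = 36)
f(y, N) = -6 - N*y*(36 - 7*N + 10*y) (f(y, N) = 4 - (((36 - (-10*y + 7*N))*y)*N + 10) = 4 - (((36 + (-7*N + 10*y))*y)*N + 10) = 4 - (((36 - 7*N + 10*y)*y)*N + 10) = 4 - ((y*(36 - 7*N + 10*y))*N + 10) = 4 - (N*y*(36 - 7*N + 10*y) + 10) = 4 - (10 + N*y*(36 - 7*N + 10*y)) = 4 + (-10 - N*y*(36 - 7*N + 10*y)) = -6 - N*y*(36 - 7*N + 10*y))
277 - f(21, 19) = 277 - (-6 - 36*19*21 - 10*19*21**2 + 7*21*19**2) = 277 - (-6 - 14364 - 10*19*441 + 7*21*361) = 277 - (-6 - 14364 - 83790 + 53067) = 277 - 1*(-45093) = 277 + 45093 = 45370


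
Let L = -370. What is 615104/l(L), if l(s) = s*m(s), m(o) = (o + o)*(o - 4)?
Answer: -38444/6400075 ≈ -0.0060068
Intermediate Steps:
m(o) = 2*o*(-4 + o) (m(o) = (2*o)*(-4 + o) = 2*o*(-4 + o))
l(s) = 2*s²*(-4 + s) (l(s) = s*(2*s*(-4 + s)) = 2*s²*(-4 + s))
615104/l(L) = 615104/((2*(-370)²*(-4 - 370))) = 615104/((2*136900*(-374))) = 615104/(-102401200) = 615104*(-1/102401200) = -38444/6400075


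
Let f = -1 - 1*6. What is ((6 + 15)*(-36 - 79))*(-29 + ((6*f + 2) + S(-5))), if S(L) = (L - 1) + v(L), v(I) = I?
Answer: 193200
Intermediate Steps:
f = -7 (f = -1 - 6 = -7)
S(L) = -1 + 2*L (S(L) = (L - 1) + L = (-1 + L) + L = -1 + 2*L)
((6 + 15)*(-36 - 79))*(-29 + ((6*f + 2) + S(-5))) = ((6 + 15)*(-36 - 79))*(-29 + ((6*(-7) + 2) + (-1 + 2*(-5)))) = (21*(-115))*(-29 + ((-42 + 2) + (-1 - 10))) = -2415*(-29 + (-40 - 11)) = -2415*(-29 - 51) = -2415*(-80) = 193200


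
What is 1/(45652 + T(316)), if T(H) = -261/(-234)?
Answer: 26/1186981 ≈ 2.1904e-5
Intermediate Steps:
T(H) = 29/26 (T(H) = -261*(-1/234) = 29/26)
1/(45652 + T(316)) = 1/(45652 + 29/26) = 1/(1186981/26) = 26/1186981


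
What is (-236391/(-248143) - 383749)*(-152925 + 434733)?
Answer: -26834995380702528/248143 ≈ -1.0814e+11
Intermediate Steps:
(-236391/(-248143) - 383749)*(-152925 + 434733) = (-236391*(-1/248143) - 383749)*281808 = (236391/248143 - 383749)*281808 = -95224391716/248143*281808 = -26834995380702528/248143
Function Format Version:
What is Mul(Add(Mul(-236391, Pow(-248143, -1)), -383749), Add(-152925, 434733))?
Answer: Rational(-26834995380702528, 248143) ≈ -1.0814e+11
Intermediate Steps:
Mul(Add(Mul(-236391, Pow(-248143, -1)), -383749), Add(-152925, 434733)) = Mul(Add(Mul(-236391, Rational(-1, 248143)), -383749), 281808) = Mul(Add(Rational(236391, 248143), -383749), 281808) = Mul(Rational(-95224391716, 248143), 281808) = Rational(-26834995380702528, 248143)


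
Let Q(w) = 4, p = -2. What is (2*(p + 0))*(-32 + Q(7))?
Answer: 112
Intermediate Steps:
(2*(p + 0))*(-32 + Q(7)) = (2*(-2 + 0))*(-32 + 4) = (2*(-2))*(-28) = -4*(-28) = 112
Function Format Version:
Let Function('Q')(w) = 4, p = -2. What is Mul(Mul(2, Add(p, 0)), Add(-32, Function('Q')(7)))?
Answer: 112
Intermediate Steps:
Mul(Mul(2, Add(p, 0)), Add(-32, Function('Q')(7))) = Mul(Mul(2, Add(-2, 0)), Add(-32, 4)) = Mul(Mul(2, -2), -28) = Mul(-4, -28) = 112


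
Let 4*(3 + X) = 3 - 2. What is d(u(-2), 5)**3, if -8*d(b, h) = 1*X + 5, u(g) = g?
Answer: -729/32768 ≈ -0.022247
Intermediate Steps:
X = -11/4 (X = -3 + (3 - 2)/4 = -3 + (1/4)*1 = -3 + 1/4 = -11/4 ≈ -2.7500)
d(b, h) = -9/32 (d(b, h) = -(1*(-11/4) + 5)/8 = -(-11/4 + 5)/8 = -1/8*9/4 = -9/32)
d(u(-2), 5)**3 = (-9/32)**3 = -729/32768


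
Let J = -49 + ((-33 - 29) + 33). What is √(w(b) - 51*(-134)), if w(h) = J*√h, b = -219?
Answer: √(6834 - 78*I*√219) ≈ 82.96 - 6.9569*I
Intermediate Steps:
J = -78 (J = -49 + (-62 + 33) = -49 - 29 = -78)
w(h) = -78*√h
√(w(b) - 51*(-134)) = √(-78*I*√219 - 51*(-134)) = √(-78*I*√219 + 6834) = √(6834 - 78*I*√219)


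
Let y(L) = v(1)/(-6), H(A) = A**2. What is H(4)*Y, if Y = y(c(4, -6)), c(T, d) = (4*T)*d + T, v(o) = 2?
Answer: -16/3 ≈ -5.3333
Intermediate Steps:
c(T, d) = T + 4*T*d (c(T, d) = 4*T*d + T = T + 4*T*d)
y(L) = -1/3 (y(L) = 2/(-6) = 2*(-1/6) = -1/3)
Y = -1/3 ≈ -0.33333
H(4)*Y = 4**2*(-1/3) = 16*(-1/3) = -16/3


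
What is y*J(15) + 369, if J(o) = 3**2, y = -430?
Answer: -3501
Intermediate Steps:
J(o) = 9
y*J(15) + 369 = -430*9 + 369 = -3870 + 369 = -3501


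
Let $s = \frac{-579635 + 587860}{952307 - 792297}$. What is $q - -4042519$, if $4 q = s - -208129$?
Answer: $\frac{524135318055}{128008} \approx 4.0946 \cdot 10^{6}$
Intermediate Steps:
$s = \frac{1645}{32002}$ ($s = \frac{8225}{160010} = 8225 \cdot \frac{1}{160010} = \frac{1645}{32002} \approx 0.051403$)
$q = \frac{6660545903}{128008}$ ($q = \frac{\frac{1645}{32002} - -208129}{4} = \frac{\frac{1645}{32002} + 208129}{4} = \frac{1}{4} \cdot \frac{6660545903}{32002} = \frac{6660545903}{128008} \approx 52032.0$)
$q - -4042519 = \frac{6660545903}{128008} - -4042519 = \frac{6660545903}{128008} + 4042519 = \frac{524135318055}{128008}$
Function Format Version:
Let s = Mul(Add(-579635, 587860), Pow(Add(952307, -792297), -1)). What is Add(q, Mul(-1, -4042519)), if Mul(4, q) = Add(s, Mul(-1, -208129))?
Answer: Rational(524135318055, 128008) ≈ 4.0946e+6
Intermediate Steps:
s = Rational(1645, 32002) (s = Mul(8225, Pow(160010, -1)) = Mul(8225, Rational(1, 160010)) = Rational(1645, 32002) ≈ 0.051403)
q = Rational(6660545903, 128008) (q = Mul(Rational(1, 4), Add(Rational(1645, 32002), Mul(-1, -208129))) = Mul(Rational(1, 4), Add(Rational(1645, 32002), 208129)) = Mul(Rational(1, 4), Rational(6660545903, 32002)) = Rational(6660545903, 128008) ≈ 52032.)
Add(q, Mul(-1, -4042519)) = Add(Rational(6660545903, 128008), Mul(-1, -4042519)) = Add(Rational(6660545903, 128008), 4042519) = Rational(524135318055, 128008)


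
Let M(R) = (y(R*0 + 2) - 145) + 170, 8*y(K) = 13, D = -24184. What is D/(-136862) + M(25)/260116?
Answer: 25177157179/142399983968 ≈ 0.17681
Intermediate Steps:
y(K) = 13/8 (y(K) = (⅛)*13 = 13/8)
M(R) = 213/8 (M(R) = (13/8 - 145) + 170 = -1147/8 + 170 = 213/8)
D/(-136862) + M(25)/260116 = -24184/(-136862) + (213/8)/260116 = -24184*(-1/136862) + (213/8)*(1/260116) = 12092/68431 + 213/2080928 = 25177157179/142399983968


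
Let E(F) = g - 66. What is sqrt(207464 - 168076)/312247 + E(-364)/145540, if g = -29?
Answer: -1/1532 + 2*sqrt(9847)/312247 ≈ -1.7142e-5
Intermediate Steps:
E(F) = -95 (E(F) = -29 - 66 = -95)
sqrt(207464 - 168076)/312247 + E(-364)/145540 = sqrt(207464 - 168076)/312247 - 95/145540 = sqrt(39388)*(1/312247) - 95*1/145540 = (2*sqrt(9847))*(1/312247) - 1/1532 = 2*sqrt(9847)/312247 - 1/1532 = -1/1532 + 2*sqrt(9847)/312247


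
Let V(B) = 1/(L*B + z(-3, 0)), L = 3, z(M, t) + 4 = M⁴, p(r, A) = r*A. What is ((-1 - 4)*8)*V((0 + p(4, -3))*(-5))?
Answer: -40/257 ≈ -0.15564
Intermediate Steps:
p(r, A) = A*r
z(M, t) = -4 + M⁴
V(B) = 1/(77 + 3*B) (V(B) = 1/(3*B + (-4 + (-3)⁴)) = 1/(3*B + (-4 + 81)) = 1/(3*B + 77) = 1/(77 + 3*B))
((-1 - 4)*8)*V((0 + p(4, -3))*(-5)) = ((-1 - 4)*8)/(77 + 3*((0 - 3*4)*(-5))) = (-5*8)/(77 + 3*((0 - 12)*(-5))) = -40/(77 + 3*(-12*(-5))) = -40/(77 + 3*60) = -40/(77 + 180) = -40/257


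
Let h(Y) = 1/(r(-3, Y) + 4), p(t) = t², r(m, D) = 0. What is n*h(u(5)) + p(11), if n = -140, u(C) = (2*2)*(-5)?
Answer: 86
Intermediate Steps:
u(C) = -20 (u(C) = 4*(-5) = -20)
h(Y) = ¼ (h(Y) = 1/(0 + 4) = 1/4 = ¼)
n*h(u(5)) + p(11) = -140*¼ + 11² = -35 + 121 = 86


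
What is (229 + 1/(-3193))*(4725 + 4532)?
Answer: 6768681372/3193 ≈ 2.1198e+6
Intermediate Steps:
(229 + 1/(-3193))*(4725 + 4532) = (229 - 1/3193)*9257 = (731196/3193)*9257 = 6768681372/3193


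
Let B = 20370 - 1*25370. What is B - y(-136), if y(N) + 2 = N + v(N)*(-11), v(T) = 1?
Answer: -4851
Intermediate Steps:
B = -5000 (B = 20370 - 25370 = -5000)
y(N) = -13 + N (y(N) = -2 + (N + 1*(-11)) = -2 + (N - 11) = -2 + (-11 + N) = -13 + N)
B - y(-136) = -5000 - (-13 - 136) = -5000 - 1*(-149) = -5000 + 149 = -4851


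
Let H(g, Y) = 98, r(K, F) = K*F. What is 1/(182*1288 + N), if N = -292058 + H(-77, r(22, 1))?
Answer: -1/57544 ≈ -1.7378e-5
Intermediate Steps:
r(K, F) = F*K
N = -291960 (N = -292058 + 98 = -291960)
1/(182*1288 + N) = 1/(182*1288 - 291960) = 1/(234416 - 291960) = 1/(-57544) = -1/57544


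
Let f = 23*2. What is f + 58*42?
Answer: 2482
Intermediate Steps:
f = 46
f + 58*42 = 46 + 58*42 = 46 + 2436 = 2482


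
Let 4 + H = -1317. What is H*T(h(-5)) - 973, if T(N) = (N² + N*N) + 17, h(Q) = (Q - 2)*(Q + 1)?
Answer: -2094758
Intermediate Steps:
H = -1321 (H = -4 - 1317 = -1321)
h(Q) = (1 + Q)*(-2 + Q) (h(Q) = (-2 + Q)*(1 + Q) = (1 + Q)*(-2 + Q))
T(N) = 17 + 2*N² (T(N) = (N² + N²) + 17 = 2*N² + 17 = 17 + 2*N²)
H*T(h(-5)) - 973 = -1321*(17 + 2*(-2 + (-5)² - 1*(-5))²) - 973 = -1321*(17 + 2*(-2 + 25 + 5)²) - 973 = -1321*(17 + 2*28²) - 973 = -1321*(17 + 2*784) - 973 = -1321*(17 + 1568) - 973 = -1321*1585 - 973 = -2093785 - 973 = -2094758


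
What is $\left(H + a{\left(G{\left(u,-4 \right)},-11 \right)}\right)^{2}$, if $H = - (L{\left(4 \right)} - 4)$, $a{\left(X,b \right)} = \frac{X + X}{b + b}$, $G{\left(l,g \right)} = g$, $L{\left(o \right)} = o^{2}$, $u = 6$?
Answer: $\frac{16384}{121} \approx 135.41$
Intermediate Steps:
$a{\left(X,b \right)} = \frac{X}{b}$ ($a{\left(X,b \right)} = \frac{2 X}{2 b} = 2 X \frac{1}{2 b} = \frac{X}{b}$)
$H = -12$ ($H = - (4^{2} - 4) = - (16 - 4) = \left(-1\right) 12 = -12$)
$\left(H + a{\left(G{\left(u,-4 \right)},-11 \right)}\right)^{2} = \left(-12 - \frac{4}{-11}\right)^{2} = \left(-12 - - \frac{4}{11}\right)^{2} = \left(-12 + \frac{4}{11}\right)^{2} = \left(- \frac{128}{11}\right)^{2} = \frac{16384}{121}$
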